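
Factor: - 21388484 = - 2^2*13^1*421^1 *977^1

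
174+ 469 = 643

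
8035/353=22+269/353 = 22.76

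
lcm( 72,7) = 504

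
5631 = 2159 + 3472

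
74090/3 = 74090/3 = 24696.67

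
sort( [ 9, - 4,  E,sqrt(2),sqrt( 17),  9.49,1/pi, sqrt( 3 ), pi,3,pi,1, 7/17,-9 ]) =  [  -  9, - 4,  1/pi, 7/17,1,sqrt( 2),  sqrt( 3), E,3,pi,pi,  sqrt(17), 9, 9.49] 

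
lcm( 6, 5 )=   30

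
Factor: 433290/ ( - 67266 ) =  - 715/111 = - 3^( - 1 ) * 5^1 * 11^1*13^1*37^(  -  1)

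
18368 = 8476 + 9892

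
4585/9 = 4585/9 = 509.44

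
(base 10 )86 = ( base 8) 126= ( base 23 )3h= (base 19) 4A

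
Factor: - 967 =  - 967^1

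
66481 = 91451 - 24970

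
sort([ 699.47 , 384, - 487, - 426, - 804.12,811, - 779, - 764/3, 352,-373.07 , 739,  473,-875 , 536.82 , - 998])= [ - 998, - 875 , - 804.12, - 779, - 487, - 426,-373.07, - 764/3, 352 , 384, 473 , 536.82, 699.47 , 739,811 ]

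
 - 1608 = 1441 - 3049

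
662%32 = 22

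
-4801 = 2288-7089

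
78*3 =234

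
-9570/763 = -13 + 349/763 =- 12.54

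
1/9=1/9 = 0.11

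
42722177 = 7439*5743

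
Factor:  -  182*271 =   -  2^1*7^1*13^1 * 271^1 = - 49322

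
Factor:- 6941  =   - 11^1*631^1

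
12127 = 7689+4438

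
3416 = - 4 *( - 854)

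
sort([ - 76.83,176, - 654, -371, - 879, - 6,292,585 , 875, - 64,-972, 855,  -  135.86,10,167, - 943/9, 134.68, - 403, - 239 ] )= [ - 972, - 879,  -  654, - 403, - 371,- 239 ,-135.86, - 943/9, - 76.83,-64, - 6, 10, 134.68,167,176, 292,585 , 855,875]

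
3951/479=8 + 119/479 = 8.25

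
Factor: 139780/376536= 1205/3246 = 2^ ( - 1 )*3^( - 1 )*5^1*241^1*541^ ( - 1)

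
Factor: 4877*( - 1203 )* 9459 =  - 55496246229 = - 3^3*401^1*1051^1*4877^1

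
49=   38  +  11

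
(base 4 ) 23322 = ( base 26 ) 138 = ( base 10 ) 762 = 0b1011111010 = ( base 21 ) 1F6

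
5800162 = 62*93551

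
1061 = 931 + 130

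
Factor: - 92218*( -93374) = 8610763532  =  2^2*7^2*941^1*46687^1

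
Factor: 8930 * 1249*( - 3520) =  -2^7*5^2 * 11^1*19^1*47^1*1249^1 =- 39260566400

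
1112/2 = 556 = 556.00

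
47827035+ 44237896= 92064931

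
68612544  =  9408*7293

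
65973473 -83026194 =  - 17052721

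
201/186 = 1 + 5/62 = 1.08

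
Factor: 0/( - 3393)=0^1 =0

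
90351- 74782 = 15569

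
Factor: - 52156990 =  - 2^1*5^1*5215699^1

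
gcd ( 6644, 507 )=1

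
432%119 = 75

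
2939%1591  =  1348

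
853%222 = 187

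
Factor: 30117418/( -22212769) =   -  2^1*137^( - 1 )*281^(-1)*431^1*577^( - 1)*34939^1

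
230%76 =2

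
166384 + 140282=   306666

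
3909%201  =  90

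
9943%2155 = 1323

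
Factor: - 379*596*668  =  -150890512 = - 2^4 * 149^1*167^1*379^1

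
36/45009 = 4/5001 =0.00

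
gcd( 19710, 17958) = 438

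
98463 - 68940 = 29523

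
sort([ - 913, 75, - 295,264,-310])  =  [ - 913,-310,  -  295, 75, 264 ]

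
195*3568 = 695760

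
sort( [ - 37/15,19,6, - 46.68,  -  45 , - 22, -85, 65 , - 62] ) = [ - 85, - 62,  -  46.68, - 45, - 22, - 37/15, 6, 19, 65 ] 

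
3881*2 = 7762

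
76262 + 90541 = 166803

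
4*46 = 184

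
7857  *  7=54999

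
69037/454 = 152 + 29/454  =  152.06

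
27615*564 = 15574860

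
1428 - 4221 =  - 2793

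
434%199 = 36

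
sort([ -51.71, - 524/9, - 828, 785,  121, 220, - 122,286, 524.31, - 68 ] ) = [ - 828,-122, - 68, - 524/9, - 51.71, 121,220, 286, 524.31 , 785]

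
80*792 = 63360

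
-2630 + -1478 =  - 4108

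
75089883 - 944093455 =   -  869003572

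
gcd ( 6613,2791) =1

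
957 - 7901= - 6944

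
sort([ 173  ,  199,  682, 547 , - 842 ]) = [ - 842,  173,199,547,682] 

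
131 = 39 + 92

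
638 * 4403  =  2809114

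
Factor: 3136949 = 3136949^1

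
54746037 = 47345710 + 7400327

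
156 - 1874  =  -1718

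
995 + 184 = 1179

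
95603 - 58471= 37132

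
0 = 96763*0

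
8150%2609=323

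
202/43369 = 202/43369=0.00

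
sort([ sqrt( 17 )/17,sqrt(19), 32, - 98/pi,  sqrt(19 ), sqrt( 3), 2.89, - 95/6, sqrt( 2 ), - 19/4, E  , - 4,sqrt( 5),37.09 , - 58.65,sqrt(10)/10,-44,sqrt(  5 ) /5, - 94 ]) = [ - 94, - 58.65,  -  44 , - 98/pi ,-95/6,- 19/4, - 4,  sqrt( 17 )/17, sqrt( 10) /10,sqrt(5)/5, sqrt(2 ),sqrt(3 ),sqrt (5), E, 2.89, sqrt(19 ), sqrt( 19 ) , 32, 37.09] 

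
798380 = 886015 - 87635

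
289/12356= 289/12356 = 0.02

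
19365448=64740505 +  - 45375057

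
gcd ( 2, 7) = 1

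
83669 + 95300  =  178969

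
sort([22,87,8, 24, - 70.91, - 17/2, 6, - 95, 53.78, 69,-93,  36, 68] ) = [ - 95, - 93,-70.91, - 17/2,6, 8, 22 , 24,36,53.78, 68, 69,87]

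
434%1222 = 434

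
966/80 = 12+3/40 = 12.07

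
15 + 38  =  53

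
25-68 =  - 43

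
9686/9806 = 4843/4903=0.99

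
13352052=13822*966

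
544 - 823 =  - 279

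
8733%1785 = 1593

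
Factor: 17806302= 2^1*3^2*989239^1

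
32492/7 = 4641 + 5/7 = 4641.71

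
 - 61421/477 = -129+112/477=- 128.77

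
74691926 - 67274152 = 7417774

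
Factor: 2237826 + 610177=2848003=29^1 * 98207^1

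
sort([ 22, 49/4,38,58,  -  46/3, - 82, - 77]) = [ - 82,-77, - 46/3, 49/4, 22, 38,  58 ] 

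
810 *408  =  330480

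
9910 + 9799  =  19709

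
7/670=7/670 = 0.01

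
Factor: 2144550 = 2^1 * 3^1* 5^2 * 17^1*29^2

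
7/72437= 7/72437 = 0.00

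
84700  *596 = 50481200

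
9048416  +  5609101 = 14657517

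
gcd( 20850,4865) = 695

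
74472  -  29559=44913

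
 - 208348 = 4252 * (-49) 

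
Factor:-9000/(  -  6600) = 3^1*5^1*11^( -1) = 15/11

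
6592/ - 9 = - 6592/9 =- 732.44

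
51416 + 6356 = 57772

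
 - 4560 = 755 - 5315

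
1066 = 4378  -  3312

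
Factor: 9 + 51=60 = 2^2*3^1*5^1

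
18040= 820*22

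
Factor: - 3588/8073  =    -  2^2*3^ ( - 2 ) = -4/9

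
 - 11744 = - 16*734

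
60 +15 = 75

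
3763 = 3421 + 342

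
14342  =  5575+8767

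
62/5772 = 31/2886 = 0.01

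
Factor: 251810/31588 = 2^( - 1)*5^1*13^2 *53^ ( - 1) = 845/106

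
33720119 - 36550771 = -2830652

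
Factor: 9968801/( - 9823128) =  - 2^( -3 )*3^(  -  1)*7^( - 2)*89^1* 101^1*1109^1*8353^ (-1)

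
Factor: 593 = 593^1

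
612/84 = 51/7 = 7.29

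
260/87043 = 260/87043= 0.00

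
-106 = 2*( - 53) 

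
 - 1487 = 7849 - 9336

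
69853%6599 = 3863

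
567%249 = 69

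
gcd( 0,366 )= 366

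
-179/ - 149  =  179/149 = 1.20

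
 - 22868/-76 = 300 + 17/19 = 300.89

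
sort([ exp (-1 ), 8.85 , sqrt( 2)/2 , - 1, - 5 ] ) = [ - 5,  -  1,exp( - 1), sqrt(2)/2, 8.85]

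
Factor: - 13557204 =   -  2^2*3^2*376589^1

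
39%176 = 39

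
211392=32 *6606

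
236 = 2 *118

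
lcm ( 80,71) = 5680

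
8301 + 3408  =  11709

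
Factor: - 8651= - 41^1 * 211^1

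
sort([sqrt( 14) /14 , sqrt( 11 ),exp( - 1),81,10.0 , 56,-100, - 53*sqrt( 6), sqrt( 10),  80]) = [ - 53*sqrt( 6 ),-100,  sqrt( 14) /14, exp( - 1), sqrt( 10 ), sqrt( 11 ),10.0,56,80,81 ]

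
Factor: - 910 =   -  2^1 * 5^1*7^1*13^1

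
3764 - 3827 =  - 63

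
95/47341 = 95/47341=0.00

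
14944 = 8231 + 6713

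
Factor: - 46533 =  - 3^1*15511^1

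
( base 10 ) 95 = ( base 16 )5F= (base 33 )2t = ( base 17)5A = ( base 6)235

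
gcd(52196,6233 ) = 1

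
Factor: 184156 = 2^2*7^1*6577^1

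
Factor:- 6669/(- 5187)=9/7 = 3^2 * 7^(- 1) 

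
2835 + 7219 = 10054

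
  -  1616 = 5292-6908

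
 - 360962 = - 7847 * 46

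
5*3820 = 19100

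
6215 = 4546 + 1669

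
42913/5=42913/5 = 8582.60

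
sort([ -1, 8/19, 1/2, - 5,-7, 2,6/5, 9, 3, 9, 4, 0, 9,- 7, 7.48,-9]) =[ - 9,-7,-7, - 5, -1, 0, 8/19,1/2,6/5,2,3,4, 7.48, 9, 9, 9 ]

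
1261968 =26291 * 48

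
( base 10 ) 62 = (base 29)24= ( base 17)3b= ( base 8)76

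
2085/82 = 25 + 35/82  =  25.43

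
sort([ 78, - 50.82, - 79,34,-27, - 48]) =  [ - 79, - 50.82, - 48, - 27 , 34, 78] 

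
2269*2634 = 5976546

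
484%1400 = 484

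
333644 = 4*83411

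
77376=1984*39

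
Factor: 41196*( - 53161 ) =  - 2190020556 = - 2^2*3^1*3433^1 * 53161^1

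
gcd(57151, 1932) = 1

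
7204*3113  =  22426052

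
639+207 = 846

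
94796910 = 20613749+74183161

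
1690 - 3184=-1494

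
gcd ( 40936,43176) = 56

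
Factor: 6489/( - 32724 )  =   - 721/3636 = -2^(- 2 )*3^( - 2 )*7^1*101^( - 1 )*103^1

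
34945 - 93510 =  - 58565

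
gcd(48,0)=48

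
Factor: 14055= 3^1*5^1*937^1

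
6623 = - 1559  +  8182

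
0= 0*7132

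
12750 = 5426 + 7324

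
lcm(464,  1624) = 3248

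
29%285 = 29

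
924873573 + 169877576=1094751149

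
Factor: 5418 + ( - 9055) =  - 3637 = - 3637^1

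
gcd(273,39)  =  39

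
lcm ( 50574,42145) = 252870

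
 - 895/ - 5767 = 895/5767 = 0.16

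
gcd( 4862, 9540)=2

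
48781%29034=19747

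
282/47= 6  =  6.00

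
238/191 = 1 + 47/191 = 1.25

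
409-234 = 175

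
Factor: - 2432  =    -  2^7*19^1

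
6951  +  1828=8779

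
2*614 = 1228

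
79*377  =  29783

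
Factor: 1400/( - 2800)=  - 1/2 = - 2^ ( - 1 ) 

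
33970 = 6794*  5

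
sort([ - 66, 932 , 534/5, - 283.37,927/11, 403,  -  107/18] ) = [  -  283.37,-66, - 107/18, 927/11, 534/5, 403, 932]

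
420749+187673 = 608422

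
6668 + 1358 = 8026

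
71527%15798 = 8335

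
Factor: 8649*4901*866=36708656634 = 2^1 * 3^2*13^2 * 29^1*31^2* 433^1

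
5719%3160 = 2559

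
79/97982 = 79/97982 = 0.00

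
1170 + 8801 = 9971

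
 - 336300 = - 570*590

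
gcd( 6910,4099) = 1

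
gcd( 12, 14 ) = 2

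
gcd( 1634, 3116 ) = 38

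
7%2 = 1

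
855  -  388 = 467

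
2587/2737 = 2587/2737 = 0.95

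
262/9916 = 131/4958 = 0.03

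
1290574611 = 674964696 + 615609915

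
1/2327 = 1/2327=0.00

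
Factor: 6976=2^6 *109^1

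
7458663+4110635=11569298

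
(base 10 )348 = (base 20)h8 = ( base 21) GC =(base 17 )138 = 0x15c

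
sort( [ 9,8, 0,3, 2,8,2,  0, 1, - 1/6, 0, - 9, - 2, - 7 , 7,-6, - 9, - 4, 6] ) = [ - 9, - 9, - 7, - 6, - 4, - 2, - 1/6,0,0, 0, 1,2,  2, 3, 6 , 7, 8,8,9]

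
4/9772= 1/2443 = 0.00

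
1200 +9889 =11089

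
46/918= 23/459 = 0.05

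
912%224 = 16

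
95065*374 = 35554310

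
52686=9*5854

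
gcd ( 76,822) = 2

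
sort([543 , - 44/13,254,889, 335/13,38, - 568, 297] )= [ - 568, - 44/13,335/13,  38, 254, 297,543,889] 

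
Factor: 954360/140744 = 3^2 * 5^1*11^1*73^( - 1 ) = 495/73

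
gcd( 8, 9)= 1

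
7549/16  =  7549/16 = 471.81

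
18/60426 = 1/3357= 0.00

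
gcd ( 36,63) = 9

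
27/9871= 27/9871= 0.00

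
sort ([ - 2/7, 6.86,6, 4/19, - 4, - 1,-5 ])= [ - 5, - 4, - 1,-2/7, 4/19, 6,6.86]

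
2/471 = 2/471=0.00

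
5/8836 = 5/8836 = 0.00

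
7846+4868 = 12714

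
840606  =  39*21554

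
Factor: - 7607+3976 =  - 3631  =  - 3631^1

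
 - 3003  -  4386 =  - 7389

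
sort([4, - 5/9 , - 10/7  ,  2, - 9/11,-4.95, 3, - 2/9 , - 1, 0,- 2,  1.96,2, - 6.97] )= [ - 6.97, - 4.95, -2, - 10/7,  -  1, - 9/11, - 5/9,  -  2/9,  0, 1.96, 2,  2, 3,4] 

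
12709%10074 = 2635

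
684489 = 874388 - 189899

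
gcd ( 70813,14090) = 1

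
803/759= 1 + 4/69 = 1.06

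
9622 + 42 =9664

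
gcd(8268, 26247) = 39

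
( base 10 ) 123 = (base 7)234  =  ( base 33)3o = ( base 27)4F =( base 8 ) 173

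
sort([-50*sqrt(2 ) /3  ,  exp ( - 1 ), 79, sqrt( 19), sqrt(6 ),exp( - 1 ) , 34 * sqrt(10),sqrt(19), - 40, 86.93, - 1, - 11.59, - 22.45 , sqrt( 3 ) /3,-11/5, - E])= [ - 40,-50*sqrt( 2)/3, - 22.45, - 11.59, - E,  -  11/5, - 1,  exp( -1),  exp( - 1 ) , sqrt( 3)/3,sqrt( 6),sqrt( 19), sqrt( 19) , 79, 86.93, 34*sqrt( 10 ) ]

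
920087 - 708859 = 211228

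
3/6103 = 3/6103 = 0.00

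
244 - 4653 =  - 4409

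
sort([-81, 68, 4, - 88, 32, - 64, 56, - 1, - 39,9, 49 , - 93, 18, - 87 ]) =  [ - 93, - 88,-87, - 81, - 64, - 39, - 1, 4, 9, 18,32 , 49,  56, 68]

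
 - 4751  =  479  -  5230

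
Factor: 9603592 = 2^3*1200449^1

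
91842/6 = 15307 = 15307.00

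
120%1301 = 120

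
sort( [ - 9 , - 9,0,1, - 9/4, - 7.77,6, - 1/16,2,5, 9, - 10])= [ - 10, - 9, - 9, -7.77, - 9/4, - 1/16,0,1,2,  5, 6,  9]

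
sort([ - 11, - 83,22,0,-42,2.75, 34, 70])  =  [ - 83,-42, - 11,  0,2.75,22,34, 70]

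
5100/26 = 196 + 2/13 = 196.15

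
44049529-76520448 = -32470919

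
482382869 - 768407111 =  - 286024242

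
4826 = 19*254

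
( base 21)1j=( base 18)24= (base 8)50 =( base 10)40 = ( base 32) 18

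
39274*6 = 235644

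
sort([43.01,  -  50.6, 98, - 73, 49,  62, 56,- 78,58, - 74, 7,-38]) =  [-78, - 74, - 73 , - 50.6, - 38, 7,  43.01, 49, 56, 58 , 62, 98]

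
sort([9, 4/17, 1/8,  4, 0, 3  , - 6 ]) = [ - 6, 0, 1/8,4/17,3 , 4,9 ] 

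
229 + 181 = 410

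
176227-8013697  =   - 7837470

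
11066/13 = 11066/13 = 851.23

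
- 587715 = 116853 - 704568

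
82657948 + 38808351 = 121466299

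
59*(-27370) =  -  1614830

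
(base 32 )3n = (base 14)87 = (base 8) 167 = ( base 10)119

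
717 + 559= 1276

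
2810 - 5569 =-2759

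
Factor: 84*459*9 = 347004=2^2*3^6*7^1*17^1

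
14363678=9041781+5321897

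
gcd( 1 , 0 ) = 1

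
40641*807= 32797287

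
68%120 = 68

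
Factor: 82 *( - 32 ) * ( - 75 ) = 2^6* 3^1*5^2*41^1=196800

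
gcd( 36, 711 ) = 9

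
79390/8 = 39695/4 = 9923.75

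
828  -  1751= - 923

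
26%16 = 10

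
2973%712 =125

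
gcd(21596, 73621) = 1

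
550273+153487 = 703760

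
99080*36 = 3566880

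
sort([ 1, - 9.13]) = [ - 9.13,1]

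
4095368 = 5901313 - 1805945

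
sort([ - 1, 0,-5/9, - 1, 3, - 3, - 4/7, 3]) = [ - 3 , - 1, - 1 ,  -  4/7, -5/9,0, 3,3 ] 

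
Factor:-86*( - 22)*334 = 2^3* 11^1*43^1*167^1  =  631928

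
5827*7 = 40789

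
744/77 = 744/77 = 9.66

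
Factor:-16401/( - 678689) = 3^1 * 7^1*11^(  -  1 )*79^( - 1)  =  21/869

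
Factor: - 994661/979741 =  - 7^( - 1)*47^1*67^( - 1 )*2089^( - 1 )*21163^1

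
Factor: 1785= 3^1*5^1 * 7^1* 17^1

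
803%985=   803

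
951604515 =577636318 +373968197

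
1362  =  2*681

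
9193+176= 9369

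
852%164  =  32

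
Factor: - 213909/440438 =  - 2^(-1)*3^1*113^1*349^(-1) = - 339/698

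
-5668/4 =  - 1417=-  1417.00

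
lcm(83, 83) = 83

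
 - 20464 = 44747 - 65211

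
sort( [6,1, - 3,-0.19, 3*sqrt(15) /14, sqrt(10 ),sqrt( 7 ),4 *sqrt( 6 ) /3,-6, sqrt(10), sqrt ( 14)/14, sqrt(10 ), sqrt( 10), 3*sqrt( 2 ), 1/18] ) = [ - 6, - 3, - 0.19, 1/18,  sqrt(14 ) /14,3*sqrt( 15 )/14,  1,sqrt( 7), sqrt( 10 ), sqrt ( 10 ), sqrt( 10 ),sqrt(  10 ), 4*sqrt(  6 )/3 , 3*sqrt( 2 ),6 ]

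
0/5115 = 0=0.00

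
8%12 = 8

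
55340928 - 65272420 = -9931492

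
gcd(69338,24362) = 1874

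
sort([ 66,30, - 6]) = [  -  6,30,66] 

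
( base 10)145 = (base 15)9a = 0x91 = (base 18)81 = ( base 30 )4p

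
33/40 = 33/40 = 0.82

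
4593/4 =4593/4 = 1148.25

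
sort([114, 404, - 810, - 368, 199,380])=[ - 810,-368, 114,  199,  380, 404 ]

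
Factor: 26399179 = 151^1*174829^1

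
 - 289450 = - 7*41350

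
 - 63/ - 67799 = 63/67799= 0.00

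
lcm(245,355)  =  17395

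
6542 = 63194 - 56652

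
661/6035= 661/6035 = 0.11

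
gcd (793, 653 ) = 1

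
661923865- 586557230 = 75366635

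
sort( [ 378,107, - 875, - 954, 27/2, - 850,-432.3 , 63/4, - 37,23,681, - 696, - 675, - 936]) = [ - 954, - 936, - 875,-850, - 696, - 675, - 432.3,-37 , 27/2,63/4, 23, 107,378, 681] 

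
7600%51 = 1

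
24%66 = 24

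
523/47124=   523/47124 = 0.01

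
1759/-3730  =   - 1 + 1971/3730 = - 0.47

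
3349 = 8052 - 4703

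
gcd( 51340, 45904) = 604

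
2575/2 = 2575/2 = 1287.50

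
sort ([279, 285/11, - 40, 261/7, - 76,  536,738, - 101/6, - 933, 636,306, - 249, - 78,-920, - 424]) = [ - 933,-920, - 424,  -  249, - 78, - 76, - 40, - 101/6, 285/11,261/7, 279, 306 , 536,636,738]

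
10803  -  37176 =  - 26373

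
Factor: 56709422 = 2^1*7^1*11^1 * 368243^1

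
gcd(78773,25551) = 1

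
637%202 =31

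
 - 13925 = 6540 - 20465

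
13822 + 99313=113135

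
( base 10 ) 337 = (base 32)ah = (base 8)521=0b101010001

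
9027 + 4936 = 13963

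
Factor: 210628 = 2^2*11^1* 4787^1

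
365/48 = 365/48 = 7.60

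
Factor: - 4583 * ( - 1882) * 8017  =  2^1*941^1 * 4583^1*8017^1= 69148276502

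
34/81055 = 34/81055 = 0.00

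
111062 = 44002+67060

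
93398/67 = 1394 = 1394.00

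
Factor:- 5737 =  - 5737^1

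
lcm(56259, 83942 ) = 5288346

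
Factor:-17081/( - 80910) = 2^(-1) * 3^(-2)*5^( - 1 )*19^1 = 19/90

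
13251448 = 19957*664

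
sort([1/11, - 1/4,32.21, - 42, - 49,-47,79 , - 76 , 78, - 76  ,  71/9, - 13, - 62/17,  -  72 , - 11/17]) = [ - 76, - 76, - 72, - 49,-47, - 42, - 13, - 62/17, - 11/17, - 1/4, 1/11, 71/9,32.21,78 , 79]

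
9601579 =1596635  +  8004944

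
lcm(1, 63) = 63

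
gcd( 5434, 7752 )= 38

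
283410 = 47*6030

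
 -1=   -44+43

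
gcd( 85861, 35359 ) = 19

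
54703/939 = 54703/939 = 58.26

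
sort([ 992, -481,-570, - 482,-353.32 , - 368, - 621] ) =[ - 621, - 570,-482, - 481 ,-368,- 353.32,992]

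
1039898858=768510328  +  271388530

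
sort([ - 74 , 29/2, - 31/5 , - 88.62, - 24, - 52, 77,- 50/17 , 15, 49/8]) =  [-88.62, - 74 , - 52, - 24, -31/5, -50/17, 49/8 , 29/2, 15,77] 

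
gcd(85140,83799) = 9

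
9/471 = 3/157 = 0.02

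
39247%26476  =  12771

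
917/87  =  917/87 =10.54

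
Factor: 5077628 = 2^2*17^1*89^1*839^1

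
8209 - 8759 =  - 550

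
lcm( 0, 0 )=0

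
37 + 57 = 94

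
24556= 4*6139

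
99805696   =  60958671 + 38847025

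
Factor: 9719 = 9719^1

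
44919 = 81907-36988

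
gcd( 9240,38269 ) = 77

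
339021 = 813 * 417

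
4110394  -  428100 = 3682294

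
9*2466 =22194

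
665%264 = 137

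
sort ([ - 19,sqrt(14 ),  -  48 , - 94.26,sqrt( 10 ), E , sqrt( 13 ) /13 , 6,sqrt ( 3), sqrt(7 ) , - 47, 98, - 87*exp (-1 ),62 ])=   [ - 94.26, - 48 , - 47, - 87*exp ( - 1 ), - 19,sqrt (13 ) /13,sqrt(3), sqrt(7),E,sqrt( 10 ), sqrt ( 14) , 6, 62, 98]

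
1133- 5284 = - 4151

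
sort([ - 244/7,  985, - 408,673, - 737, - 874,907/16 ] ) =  [ - 874, - 737, - 408,-244/7, 907/16,673,985 ]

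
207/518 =207/518 = 0.40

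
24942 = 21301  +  3641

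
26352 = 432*61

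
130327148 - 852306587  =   - 721979439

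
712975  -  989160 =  - 276185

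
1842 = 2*921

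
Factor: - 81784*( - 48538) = 2^4*7^1 * 3467^1*10223^1 = 3969631792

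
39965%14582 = 10801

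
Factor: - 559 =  - 13^1*43^1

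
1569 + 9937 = 11506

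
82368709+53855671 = 136224380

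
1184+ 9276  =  10460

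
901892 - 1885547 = -983655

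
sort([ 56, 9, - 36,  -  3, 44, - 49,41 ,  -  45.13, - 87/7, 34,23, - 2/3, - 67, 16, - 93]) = [ - 93, - 67, - 49, - 45.13 , - 36 , - 87/7, - 3, - 2/3,9,16, 23, 34,41,44,56] 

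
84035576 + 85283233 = 169318809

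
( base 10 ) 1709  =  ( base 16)6ad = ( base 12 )BA5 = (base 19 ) 4di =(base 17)5F9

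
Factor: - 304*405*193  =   - 23762160 = - 2^4 * 3^4* 5^1*19^1*193^1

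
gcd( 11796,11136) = 12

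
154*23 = 3542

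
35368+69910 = 105278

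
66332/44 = 1507 + 6/11 = 1507.55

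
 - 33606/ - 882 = 38 + 5/49 = 38.10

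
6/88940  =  3/44470 = 0.00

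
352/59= 5 + 57/59 = 5.97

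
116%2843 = 116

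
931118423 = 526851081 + 404267342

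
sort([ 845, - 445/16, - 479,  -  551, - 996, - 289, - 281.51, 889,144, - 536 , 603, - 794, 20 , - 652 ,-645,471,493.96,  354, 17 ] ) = [ - 996, - 794 , - 652,-645,-551,-536,  -  479 ,-289,-281.51 , -445/16 , 17,20,144,  354,471,493.96, 603,  845, 889]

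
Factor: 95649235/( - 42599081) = - 5^1*7^(  -  2)*11^1*487^1* 3571^1*869369^(  -  1) 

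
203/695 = 203/695 = 0.29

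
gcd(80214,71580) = 6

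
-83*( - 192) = 15936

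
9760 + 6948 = 16708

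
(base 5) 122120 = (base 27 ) 6ag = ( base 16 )1234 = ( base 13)2176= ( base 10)4660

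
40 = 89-49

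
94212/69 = 31404/23 = 1365.39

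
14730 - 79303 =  - 64573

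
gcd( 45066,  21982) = 58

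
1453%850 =603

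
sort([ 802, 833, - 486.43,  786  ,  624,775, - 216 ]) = [ - 486.43, - 216,624,775,786,802,  833]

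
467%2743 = 467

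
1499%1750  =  1499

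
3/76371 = 1/25457 = 0.00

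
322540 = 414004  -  91464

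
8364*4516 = 37771824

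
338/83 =4 +6/83 =4.07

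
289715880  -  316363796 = -26647916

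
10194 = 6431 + 3763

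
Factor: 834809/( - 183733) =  - 11^( - 1)*16703^ ( - 1 )*834809^1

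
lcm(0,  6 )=0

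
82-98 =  - 16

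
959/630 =137/90 = 1.52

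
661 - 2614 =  - 1953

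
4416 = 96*46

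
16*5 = 80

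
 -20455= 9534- 29989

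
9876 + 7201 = 17077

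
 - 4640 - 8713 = -13353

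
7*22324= 156268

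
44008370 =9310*4727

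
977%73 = 28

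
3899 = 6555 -2656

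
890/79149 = 890/79149 = 0.01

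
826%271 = 13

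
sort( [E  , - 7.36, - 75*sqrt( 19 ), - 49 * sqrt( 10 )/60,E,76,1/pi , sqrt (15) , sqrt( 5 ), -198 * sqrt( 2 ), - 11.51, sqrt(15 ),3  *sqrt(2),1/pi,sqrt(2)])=[-75*sqrt( 19), - 198*sqrt( 2), - 11.51 , - 7.36, - 49*sqrt( 10 ) /60,1/pi,1/pi, sqrt (2 ),sqrt( 5),E,E, sqrt ( 15),sqrt( 15) , 3*sqrt( 2 ),76] 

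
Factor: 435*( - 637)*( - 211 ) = 3^1*5^1*7^2*13^1 * 29^1*211^1 =58467045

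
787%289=209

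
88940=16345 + 72595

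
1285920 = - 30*( - 42864 ) 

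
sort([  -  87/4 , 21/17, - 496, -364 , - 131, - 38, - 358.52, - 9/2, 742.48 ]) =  [  -  496,-364, - 358.52,  -  131, - 38,-87/4 , - 9/2, 21/17,742.48]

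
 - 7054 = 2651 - 9705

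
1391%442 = 65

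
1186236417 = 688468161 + 497768256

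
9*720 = 6480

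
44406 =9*4934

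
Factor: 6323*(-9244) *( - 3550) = 207496832600= 2^3 * 5^2*71^1*2311^1*6323^1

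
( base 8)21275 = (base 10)8893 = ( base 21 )K3A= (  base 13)4081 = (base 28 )B9H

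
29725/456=29725/456 = 65.19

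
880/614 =440/307 = 1.43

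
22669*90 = 2040210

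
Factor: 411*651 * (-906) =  - 2^1*3^3*7^1*31^1*137^1*151^1= -242410266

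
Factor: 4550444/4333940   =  1137611/1083485 = 5^(  -  1 )* 13^( - 1) * 79^( -1 ) * 211^( - 1)*1137611^1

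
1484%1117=367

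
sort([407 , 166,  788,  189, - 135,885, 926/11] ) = [ - 135,926/11, 166, 189,407,  788,  885 ]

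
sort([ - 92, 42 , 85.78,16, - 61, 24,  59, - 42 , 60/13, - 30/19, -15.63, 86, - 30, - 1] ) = [ - 92, - 61,- 42,  -  30,- 15.63,-30/19, - 1,60/13,  16, 24, 42, 59, 85.78,86] 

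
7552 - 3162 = 4390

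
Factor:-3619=-7^1 * 11^1*  47^1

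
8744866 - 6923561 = 1821305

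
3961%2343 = 1618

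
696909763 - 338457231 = 358452532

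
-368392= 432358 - 800750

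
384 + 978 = 1362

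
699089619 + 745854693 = 1444944312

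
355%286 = 69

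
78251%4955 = 3926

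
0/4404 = 0  =  0.00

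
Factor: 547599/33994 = 2^( - 1 ) * 3^1 * 13^1*19^1 * 23^ ( - 1 ) = 741/46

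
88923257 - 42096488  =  46826769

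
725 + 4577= 5302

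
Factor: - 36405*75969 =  - 2765651445 = -3^4*5^1*23^1 *367^1*809^1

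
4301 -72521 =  - 68220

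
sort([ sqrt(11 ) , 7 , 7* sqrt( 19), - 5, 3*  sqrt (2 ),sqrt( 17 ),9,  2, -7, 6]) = [-7 , - 5,2,sqrt ( 11), sqrt(17 ), 3*sqrt (2 ), 6,7 , 9,7*sqrt(19) ] 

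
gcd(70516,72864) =4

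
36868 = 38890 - 2022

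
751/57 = 751/57 = 13.18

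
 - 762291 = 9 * ( - 84699) 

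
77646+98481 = 176127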